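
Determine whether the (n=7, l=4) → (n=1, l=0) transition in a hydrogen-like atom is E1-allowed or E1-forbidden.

forbidden

Initial l = 4, final l = 0, so Δl = -4. E1 requires Δl = ±1: ✗.
The transition is electric-dipole forbidden.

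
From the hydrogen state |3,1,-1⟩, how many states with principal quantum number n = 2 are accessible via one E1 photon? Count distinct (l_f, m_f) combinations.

1

E1 requires Δl = ±1, so l_f ∈ {0, 2}; with 0 ≤ l_f ≤ n_f−1 = 1, the allowed l_f values are {0}.
For l_f = 0: m_f ∈ {m_i−1, m_i, m_i+1} ∩ [−0, 0] = {0} → 1 state.
Total: 1.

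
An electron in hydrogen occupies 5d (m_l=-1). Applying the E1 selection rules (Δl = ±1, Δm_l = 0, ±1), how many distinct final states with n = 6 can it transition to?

E1 requires Δl = ±1, so l_f ∈ {1, 3}; with 0 ≤ l_f ≤ n_f−1 = 5, the allowed l_f values are {1, 3}.
For l_f = 1: m_f ∈ {m_i−1, m_i, m_i+1} ∩ [−1, 1] = {-1, 0} → 2 states.
For l_f = 3: m_f ∈ {m_i−1, m_i, m_i+1} ∩ [−3, 3] = {-2, -1, 0} → 3 states.
Total: 5.

5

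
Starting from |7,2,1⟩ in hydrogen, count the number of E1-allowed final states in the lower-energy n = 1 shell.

0

E1 requires l_f ∈ {1, 3}, but neither lies in [0, 0], so no final state is reachable.
Total: 0.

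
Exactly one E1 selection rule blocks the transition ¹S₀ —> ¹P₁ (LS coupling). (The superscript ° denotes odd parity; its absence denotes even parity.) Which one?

Parity must change: even → even — ✗.
ΔS = 0: S: 0 → 0 — ✓.
ΔL = 0, ±1 (not L=0↔0): L: 0 → 1, ΔL = +1 — ✓.
ΔJ = 0, ±1 (not J=0↔0): J: 0 → 1, ΔJ = +1 — ✓.

parity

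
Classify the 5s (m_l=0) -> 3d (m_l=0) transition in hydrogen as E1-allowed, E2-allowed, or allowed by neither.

Δl = 2 − 0 = +2; l_i + l_f = 2.
Δm_l = +0.
E1 (Δl = ±1, |Δm_l| ≤ 1): not satisfied.
E2 (Δl = 0,±2, l_i+l_f ≥ 2, |Δm_l| ≤ 2): satisfied.

E2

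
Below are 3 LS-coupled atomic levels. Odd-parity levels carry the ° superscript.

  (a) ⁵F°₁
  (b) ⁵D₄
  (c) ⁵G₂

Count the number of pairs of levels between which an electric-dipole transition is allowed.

(a)–(b): forbidden (ΔJ).
(a)–(c): allowed.
(b)–(c): forbidden (parity, ΔL, ΔJ).
Allowed pairs: 1 of 3.

1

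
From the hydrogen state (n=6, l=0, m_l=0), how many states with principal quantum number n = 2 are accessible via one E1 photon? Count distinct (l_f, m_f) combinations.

E1 requires Δl = ±1, so l_f ∈ {-1, 1}; with 0 ≤ l_f ≤ n_f−1 = 1, the allowed l_f values are {1}.
For l_f = 1: m_f ∈ {m_i−1, m_i, m_i+1} ∩ [−1, 1] = {-1, 0, 1} → 3 states.
Total: 3.

3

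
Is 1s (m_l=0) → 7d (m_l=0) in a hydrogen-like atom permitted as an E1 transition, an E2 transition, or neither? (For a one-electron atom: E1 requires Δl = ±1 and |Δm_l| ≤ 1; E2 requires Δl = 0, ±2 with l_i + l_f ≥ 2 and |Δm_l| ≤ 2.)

E2

Δl = 2 − 0 = +2; l_i + l_f = 2.
Δm_l = +0.
E1 (Δl = ±1, |Δm_l| ≤ 1): not satisfied.
E2 (Δl = 0,±2, l_i+l_f ≥ 2, |Δm_l| ≤ 2): satisfied.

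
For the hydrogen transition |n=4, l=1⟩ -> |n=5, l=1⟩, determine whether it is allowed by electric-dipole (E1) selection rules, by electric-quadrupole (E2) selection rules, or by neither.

Δl = 1 − 1 = +0; l_i + l_f = 2.
E1 (Δl = ±1): not satisfied.
E2 (Δl = 0,±2, l_i+l_f ≥ 2): satisfied.

E2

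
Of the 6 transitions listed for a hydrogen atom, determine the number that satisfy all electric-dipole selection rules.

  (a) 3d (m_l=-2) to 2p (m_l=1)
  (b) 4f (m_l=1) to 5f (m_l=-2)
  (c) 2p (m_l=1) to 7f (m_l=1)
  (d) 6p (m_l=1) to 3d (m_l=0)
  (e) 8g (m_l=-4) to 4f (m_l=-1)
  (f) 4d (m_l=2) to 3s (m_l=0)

1

(a) forbidden — Δm_l = +3 (E1 requires Δm_l = 0, ±1)
(b) forbidden — Δl = +0 (E1 requires Δl = ±1); Δm_l = -3 (E1 requires Δm_l = 0, ±1)
(c) forbidden — Δl = +2 (E1 requires Δl = ±1)
(d) allowed
(e) forbidden — Δm_l = +3 (E1 requires Δm_l = 0, ±1)
(f) forbidden — Δl = -2 (E1 requires Δl = ±1); Δm_l = -2 (E1 requires Δm_l = 0, ±1)
Total allowed: 1 of 6.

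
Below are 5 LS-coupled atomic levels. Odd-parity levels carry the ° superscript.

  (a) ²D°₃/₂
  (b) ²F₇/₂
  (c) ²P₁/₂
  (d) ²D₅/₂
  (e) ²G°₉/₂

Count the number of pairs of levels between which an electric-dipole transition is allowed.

3

(a)–(b): forbidden (ΔJ).
(a)–(c): allowed.
(a)–(d): allowed.
(a)–(e): forbidden (parity, ΔL, ΔJ).
(b)–(c): forbidden (parity, ΔL, ΔJ).
(b)–(d): forbidden (parity).
(b)–(e): allowed.
(c)–(d): forbidden (parity, ΔJ).
(c)–(e): forbidden (ΔL, ΔJ).
(d)–(e): forbidden (ΔL, ΔJ).
Allowed pairs: 3 of 10.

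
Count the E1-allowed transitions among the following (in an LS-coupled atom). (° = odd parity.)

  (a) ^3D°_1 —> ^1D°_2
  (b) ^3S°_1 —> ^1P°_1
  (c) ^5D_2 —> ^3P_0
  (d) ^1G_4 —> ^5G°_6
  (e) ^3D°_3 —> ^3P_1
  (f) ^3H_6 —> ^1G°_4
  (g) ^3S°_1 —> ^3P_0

1

(a) forbidden (parity, ΔS fail)
(b) forbidden (parity, ΔS fail)
(c) forbidden (parity, ΔS, ΔJ fail)
(d) forbidden (ΔS, ΔJ fail)
(e) forbidden (ΔJ fails)
(f) forbidden (ΔS, ΔJ fail)
(g) allowed
Total allowed: 1 of 7.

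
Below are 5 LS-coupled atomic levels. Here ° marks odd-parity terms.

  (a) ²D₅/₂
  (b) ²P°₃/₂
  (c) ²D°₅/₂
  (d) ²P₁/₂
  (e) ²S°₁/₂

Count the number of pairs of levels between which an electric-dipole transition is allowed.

4

(a)–(b): allowed.
(a)–(c): allowed.
(a)–(d): forbidden (parity, ΔJ).
(a)–(e): forbidden (ΔL, ΔJ).
(b)–(c): forbidden (parity).
(b)–(d): allowed.
(b)–(e): forbidden (parity).
(c)–(d): forbidden (ΔJ).
(c)–(e): forbidden (parity, ΔL, ΔJ).
(d)–(e): allowed.
Allowed pairs: 4 of 10.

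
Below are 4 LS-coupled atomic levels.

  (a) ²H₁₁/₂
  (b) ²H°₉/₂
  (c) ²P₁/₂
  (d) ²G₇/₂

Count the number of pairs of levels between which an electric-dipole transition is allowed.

2

(a)–(b): allowed.
(a)–(c): forbidden (parity, ΔL, ΔJ).
(a)–(d): forbidden (parity, ΔJ).
(b)–(c): forbidden (ΔL, ΔJ).
(b)–(d): allowed.
(c)–(d): forbidden (parity, ΔL, ΔJ).
Allowed pairs: 2 of 6.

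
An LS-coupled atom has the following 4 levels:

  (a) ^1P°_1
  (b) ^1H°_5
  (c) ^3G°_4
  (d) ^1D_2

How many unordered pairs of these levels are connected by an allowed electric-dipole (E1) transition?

(a)–(b): forbidden (parity, ΔL, ΔJ).
(a)–(c): forbidden (parity, ΔS, ΔL, ΔJ).
(a)–(d): allowed.
(b)–(c): forbidden (parity, ΔS).
(b)–(d): forbidden (ΔL, ΔJ).
(c)–(d): forbidden (ΔS, ΔL, ΔJ).
Allowed pairs: 1 of 6.

1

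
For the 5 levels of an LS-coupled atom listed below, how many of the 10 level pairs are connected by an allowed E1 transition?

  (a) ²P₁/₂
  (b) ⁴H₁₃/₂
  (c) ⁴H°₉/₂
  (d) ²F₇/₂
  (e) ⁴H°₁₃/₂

(a)–(b): forbidden (parity, ΔS, ΔL, ΔJ).
(a)–(c): forbidden (ΔS, ΔL, ΔJ).
(a)–(d): forbidden (parity, ΔL, ΔJ).
(a)–(e): forbidden (ΔS, ΔL, ΔJ).
(b)–(c): forbidden (ΔJ).
(b)–(d): forbidden (parity, ΔS, ΔL, ΔJ).
(b)–(e): allowed.
(c)–(d): forbidden (ΔS, ΔL).
(c)–(e): forbidden (parity, ΔJ).
(d)–(e): forbidden (ΔS, ΔL, ΔJ).
Allowed pairs: 1 of 10.

1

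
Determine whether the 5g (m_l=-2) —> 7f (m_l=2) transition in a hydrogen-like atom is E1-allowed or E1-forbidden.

Δl = 3 − 4 = -1; the E1 rule Δl = ±1 is ✓.
Δm_l = 2 − (-2) = +4. E1 requires Δm_l = 0, ±1: ✗.
The transition is electric-dipole forbidden.

forbidden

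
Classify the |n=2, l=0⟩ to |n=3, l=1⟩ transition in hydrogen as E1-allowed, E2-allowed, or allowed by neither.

Δl = 1 − 0 = +1; l_i + l_f = 1.
E1 (Δl = ±1): satisfied.
E2 (Δl = 0,±2, l_i+l_f ≥ 2): not satisfied.

E1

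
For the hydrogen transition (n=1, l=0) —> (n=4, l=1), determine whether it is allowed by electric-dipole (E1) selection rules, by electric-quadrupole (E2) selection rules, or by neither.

E1

Δl = 1 − 0 = +1; l_i + l_f = 1.
E1 (Δl = ±1): satisfied.
E2 (Δl = 0,±2, l_i+l_f ≥ 2): not satisfied.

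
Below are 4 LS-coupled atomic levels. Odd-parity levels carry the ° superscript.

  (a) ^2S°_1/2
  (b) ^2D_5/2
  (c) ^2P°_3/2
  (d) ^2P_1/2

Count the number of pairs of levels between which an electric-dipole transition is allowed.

3

(a)–(b): forbidden (ΔL, ΔJ).
(a)–(c): forbidden (parity).
(a)–(d): allowed.
(b)–(c): allowed.
(b)–(d): forbidden (parity, ΔJ).
(c)–(d): allowed.
Allowed pairs: 3 of 6.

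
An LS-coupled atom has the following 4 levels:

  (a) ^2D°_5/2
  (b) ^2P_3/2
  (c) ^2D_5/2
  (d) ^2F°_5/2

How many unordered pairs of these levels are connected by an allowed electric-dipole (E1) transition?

(a)–(b): allowed.
(a)–(c): allowed.
(a)–(d): forbidden (parity).
(b)–(c): forbidden (parity).
(b)–(d): forbidden (ΔL).
(c)–(d): allowed.
Allowed pairs: 3 of 6.

3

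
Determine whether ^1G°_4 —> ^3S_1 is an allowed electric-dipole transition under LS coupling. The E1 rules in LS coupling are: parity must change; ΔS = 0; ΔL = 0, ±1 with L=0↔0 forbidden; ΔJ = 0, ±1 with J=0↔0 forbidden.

ΔS = 0: S: 0 → 1 — fails.
ΔJ = 0, ±1 (not J=0↔0): J: 4 → 1, ΔJ = -3 — fails.
Parity must change: odd → even — ok.
ΔL = 0, ±1 (not L=0↔0): L: 4 → 0, ΔL = -4 — fails.
Rule(s) violated: ΔS, ΔL, ΔJ.

forbidden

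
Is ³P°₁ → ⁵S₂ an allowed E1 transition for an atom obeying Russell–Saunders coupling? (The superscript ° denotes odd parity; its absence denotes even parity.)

forbidden

Initial level: S=1, L=1, J=1, parity odd. Final level: S=2, L=0, J=2, parity even.
ΔS = 0: S: 1 → 2 — violated.
ΔL = 0, ±1 (not L=0↔0): L: 1 → 0, ΔL = -1 — satisfied.
ΔJ = 0, ±1 (not J=0↔0): J: 1 → 2, ΔJ = +1 — satisfied.
Parity must change: odd → even — satisfied.
Rule(s) violated: ΔS.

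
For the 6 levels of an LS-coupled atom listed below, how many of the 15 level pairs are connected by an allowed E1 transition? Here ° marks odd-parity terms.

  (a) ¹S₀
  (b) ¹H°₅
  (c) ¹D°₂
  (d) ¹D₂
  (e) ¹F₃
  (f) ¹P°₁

(a)–(b): forbidden (ΔL, ΔJ).
(a)–(c): forbidden (ΔL, ΔJ).
(a)–(d): forbidden (parity, ΔL, ΔJ).
(a)–(e): forbidden (parity, ΔL, ΔJ).
(a)–(f): allowed.
(b)–(c): forbidden (parity, ΔL, ΔJ).
(b)–(d): forbidden (ΔL, ΔJ).
(b)–(e): forbidden (ΔL, ΔJ).
(b)–(f): forbidden (parity, ΔL, ΔJ).
(c)–(d): allowed.
(c)–(e): allowed.
(c)–(f): forbidden (parity).
(d)–(e): forbidden (parity).
(d)–(f): allowed.
(e)–(f): forbidden (ΔL, ΔJ).
Allowed pairs: 4 of 15.

4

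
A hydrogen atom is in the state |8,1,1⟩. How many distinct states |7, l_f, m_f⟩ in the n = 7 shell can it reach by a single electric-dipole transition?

E1 requires Δl = ±1, so l_f ∈ {0, 2}; with 0 ≤ l_f ≤ n_f−1 = 6, the allowed l_f values are {0, 2}.
For l_f = 0: m_f ∈ {m_i−1, m_i, m_i+1} ∩ [−0, 0] = {0} → 1 state.
For l_f = 2: m_f ∈ {m_i−1, m_i, m_i+1} ∩ [−2, 2] = {0, 1, 2} → 3 states.
Total: 4.

4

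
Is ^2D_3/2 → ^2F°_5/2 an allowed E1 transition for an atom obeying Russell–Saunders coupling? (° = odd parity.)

allowed

Parity must change: even → odd — passes.
ΔS = 0: S: 1/2 → 1/2 — passes.
ΔL = 0, ±1 (not L=0↔0): L: 2 → 3, ΔL = +1 — passes.
ΔJ = 0, ±1 (not J=0↔0): J: 3/2 → 5/2, ΔJ = +1 — passes.
All four E1 rules are satisfied.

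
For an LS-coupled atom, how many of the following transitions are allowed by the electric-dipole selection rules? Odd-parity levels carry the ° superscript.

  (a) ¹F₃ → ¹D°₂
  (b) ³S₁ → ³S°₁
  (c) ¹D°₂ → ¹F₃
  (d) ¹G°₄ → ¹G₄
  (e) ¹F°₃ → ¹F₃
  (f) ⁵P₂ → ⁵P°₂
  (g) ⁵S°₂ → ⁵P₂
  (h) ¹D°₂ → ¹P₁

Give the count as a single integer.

7

(a) allowed
(b) forbidden (ΔL fails)
(c) allowed
(d) allowed
(e) allowed
(f) allowed
(g) allowed
(h) allowed
Total allowed: 7 of 8.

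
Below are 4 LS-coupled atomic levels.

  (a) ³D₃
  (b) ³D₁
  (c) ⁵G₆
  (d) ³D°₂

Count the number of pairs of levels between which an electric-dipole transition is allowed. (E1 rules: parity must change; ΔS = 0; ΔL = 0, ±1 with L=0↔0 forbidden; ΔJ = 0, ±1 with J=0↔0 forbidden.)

(a)–(b): forbidden (parity, ΔJ).
(a)–(c): forbidden (parity, ΔS, ΔL, ΔJ).
(a)–(d): allowed.
(b)–(c): forbidden (parity, ΔS, ΔL, ΔJ).
(b)–(d): allowed.
(c)–(d): forbidden (ΔS, ΔL, ΔJ).
Allowed pairs: 2 of 6.

2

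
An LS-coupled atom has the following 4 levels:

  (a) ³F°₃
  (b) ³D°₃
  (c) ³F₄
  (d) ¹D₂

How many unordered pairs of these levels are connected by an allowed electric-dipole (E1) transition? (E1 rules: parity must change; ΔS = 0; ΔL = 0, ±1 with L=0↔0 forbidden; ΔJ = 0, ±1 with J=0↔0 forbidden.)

(a)–(b): forbidden (parity).
(a)–(c): allowed.
(a)–(d): forbidden (ΔS).
(b)–(c): allowed.
(b)–(d): forbidden (ΔS).
(c)–(d): forbidden (parity, ΔS, ΔJ).
Allowed pairs: 2 of 6.

2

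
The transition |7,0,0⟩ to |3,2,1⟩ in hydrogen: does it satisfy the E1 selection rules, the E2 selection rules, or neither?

E2

Δl = 2 − 0 = +2; l_i + l_f = 2.
Δm_l = +1.
E1 (Δl = ±1, |Δm_l| ≤ 1): not satisfied.
E2 (Δl = 0,±2, l_i+l_f ≥ 2, |Δm_l| ≤ 2): satisfied.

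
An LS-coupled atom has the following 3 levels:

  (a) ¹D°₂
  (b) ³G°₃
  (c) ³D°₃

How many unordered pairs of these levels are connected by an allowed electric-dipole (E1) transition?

0

(a)–(b): forbidden (parity, ΔS, ΔL).
(a)–(c): forbidden (parity, ΔS).
(b)–(c): forbidden (parity, ΔL).
Allowed pairs: 0 of 3.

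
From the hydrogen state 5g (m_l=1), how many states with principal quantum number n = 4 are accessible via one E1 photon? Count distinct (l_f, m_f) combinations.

E1 requires Δl = ±1, so l_f ∈ {3, 5}; with 0 ≤ l_f ≤ n_f−1 = 3, the allowed l_f values are {3}.
For l_f = 3: m_f ∈ {m_i−1, m_i, m_i+1} ∩ [−3, 3] = {0, 1, 2} → 3 states.
Total: 3.

3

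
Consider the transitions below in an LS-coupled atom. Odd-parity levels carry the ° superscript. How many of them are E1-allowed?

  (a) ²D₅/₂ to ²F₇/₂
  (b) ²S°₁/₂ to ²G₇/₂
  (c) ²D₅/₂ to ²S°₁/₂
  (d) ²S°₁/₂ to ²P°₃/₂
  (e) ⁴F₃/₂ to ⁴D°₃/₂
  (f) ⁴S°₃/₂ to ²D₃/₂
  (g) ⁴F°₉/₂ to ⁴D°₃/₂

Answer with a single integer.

1

(a) forbidden (parity fails)
(b) forbidden (ΔL, ΔJ fail)
(c) forbidden (ΔL, ΔJ fail)
(d) forbidden (parity fails)
(e) allowed
(f) forbidden (ΔS, ΔL fail)
(g) forbidden (parity, ΔJ fail)
Total allowed: 1 of 7.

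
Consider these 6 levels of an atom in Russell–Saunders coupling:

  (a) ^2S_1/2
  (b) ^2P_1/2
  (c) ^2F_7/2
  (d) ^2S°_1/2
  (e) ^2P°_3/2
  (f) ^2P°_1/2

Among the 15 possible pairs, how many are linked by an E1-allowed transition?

(a)–(b): forbidden (parity).
(a)–(c): forbidden (parity, ΔL, ΔJ).
(a)–(d): forbidden (ΔL).
(a)–(e): allowed.
(a)–(f): allowed.
(b)–(c): forbidden (parity, ΔL, ΔJ).
(b)–(d): allowed.
(b)–(e): allowed.
(b)–(f): allowed.
(c)–(d): forbidden (ΔL, ΔJ).
(c)–(e): forbidden (ΔL, ΔJ).
(c)–(f): forbidden (ΔL, ΔJ).
(d)–(e): forbidden (parity).
(d)–(f): forbidden (parity).
(e)–(f): forbidden (parity).
Allowed pairs: 5 of 15.

5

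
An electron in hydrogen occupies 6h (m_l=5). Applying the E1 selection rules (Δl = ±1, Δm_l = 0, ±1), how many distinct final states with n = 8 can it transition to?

E1 requires Δl = ±1, so l_f ∈ {4, 6}; with 0 ≤ l_f ≤ n_f−1 = 7, the allowed l_f values are {4, 6}.
For l_f = 4: m_f ∈ {m_i−1, m_i, m_i+1} ∩ [−4, 4] = {4} → 1 state.
For l_f = 6: m_f ∈ {m_i−1, m_i, m_i+1} ∩ [−6, 6] = {4, 5, 6} → 3 states.
Total: 4.

4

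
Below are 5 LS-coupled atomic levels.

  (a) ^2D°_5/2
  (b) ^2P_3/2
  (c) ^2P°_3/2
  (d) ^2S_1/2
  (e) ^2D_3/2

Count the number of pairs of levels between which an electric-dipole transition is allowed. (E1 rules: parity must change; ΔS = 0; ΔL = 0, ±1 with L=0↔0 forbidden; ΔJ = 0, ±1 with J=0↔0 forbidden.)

5

(a)–(b): allowed.
(a)–(c): forbidden (parity).
(a)–(d): forbidden (ΔL, ΔJ).
(a)–(e): allowed.
(b)–(c): allowed.
(b)–(d): forbidden (parity).
(b)–(e): forbidden (parity).
(c)–(d): allowed.
(c)–(e): allowed.
(d)–(e): forbidden (parity, ΔL).
Allowed pairs: 5 of 10.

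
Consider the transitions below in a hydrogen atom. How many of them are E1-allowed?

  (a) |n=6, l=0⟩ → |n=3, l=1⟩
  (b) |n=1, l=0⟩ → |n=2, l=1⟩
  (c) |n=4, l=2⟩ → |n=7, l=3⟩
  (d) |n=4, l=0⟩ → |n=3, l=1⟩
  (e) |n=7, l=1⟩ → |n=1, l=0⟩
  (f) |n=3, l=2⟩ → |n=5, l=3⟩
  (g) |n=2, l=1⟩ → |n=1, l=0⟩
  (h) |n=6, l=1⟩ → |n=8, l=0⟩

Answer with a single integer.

(a) allowed
(b) allowed
(c) allowed
(d) allowed
(e) allowed
(f) allowed
(g) allowed
(h) allowed
Total allowed: 8 of 8.

8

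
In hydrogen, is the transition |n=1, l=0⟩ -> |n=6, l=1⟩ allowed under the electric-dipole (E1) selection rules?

allowed

l: 0 → 1 (Δl = +1). Δl = ±1 passes.
All E1 selection rules are satisfied.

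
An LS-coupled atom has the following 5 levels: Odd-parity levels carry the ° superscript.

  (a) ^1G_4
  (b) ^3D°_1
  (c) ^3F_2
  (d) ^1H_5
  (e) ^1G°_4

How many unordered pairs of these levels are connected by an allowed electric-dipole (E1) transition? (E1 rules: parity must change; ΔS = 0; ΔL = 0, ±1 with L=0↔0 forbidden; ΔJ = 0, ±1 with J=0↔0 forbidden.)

3

(a)–(b): forbidden (ΔS, ΔL, ΔJ).
(a)–(c): forbidden (parity, ΔS, ΔJ).
(a)–(d): forbidden (parity).
(a)–(e): allowed.
(b)–(c): allowed.
(b)–(d): forbidden (ΔS, ΔL, ΔJ).
(b)–(e): forbidden (parity, ΔS, ΔL, ΔJ).
(c)–(d): forbidden (parity, ΔS, ΔL, ΔJ).
(c)–(e): forbidden (ΔS, ΔJ).
(d)–(e): allowed.
Allowed pairs: 3 of 10.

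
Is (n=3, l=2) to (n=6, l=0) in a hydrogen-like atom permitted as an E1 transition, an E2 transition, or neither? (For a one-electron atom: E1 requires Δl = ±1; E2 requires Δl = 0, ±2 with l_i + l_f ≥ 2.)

Δl = 0 − 2 = -2; l_i + l_f = 2.
E1 (Δl = ±1): not satisfied.
E2 (Δl = 0,±2, l_i+l_f ≥ 2): satisfied.

E2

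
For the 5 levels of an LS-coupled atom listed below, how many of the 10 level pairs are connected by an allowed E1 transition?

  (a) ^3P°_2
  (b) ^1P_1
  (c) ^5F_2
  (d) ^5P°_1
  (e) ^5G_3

0

(a)–(b): forbidden (ΔS).
(a)–(c): forbidden (ΔS, ΔL).
(a)–(d): forbidden (parity, ΔS).
(a)–(e): forbidden (ΔS, ΔL).
(b)–(c): forbidden (parity, ΔS, ΔL).
(b)–(d): forbidden (ΔS).
(b)–(e): forbidden (parity, ΔS, ΔL, ΔJ).
(c)–(d): forbidden (ΔL).
(c)–(e): forbidden (parity).
(d)–(e): forbidden (ΔL, ΔJ).
Allowed pairs: 0 of 10.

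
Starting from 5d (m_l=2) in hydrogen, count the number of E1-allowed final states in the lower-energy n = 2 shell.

E1 requires Δl = ±1, so l_f ∈ {1, 3}; with 0 ≤ l_f ≤ n_f−1 = 1, the allowed l_f values are {1}.
For l_f = 1: m_f ∈ {m_i−1, m_i, m_i+1} ∩ [−1, 1] = {1} → 1 state.
Total: 1.

1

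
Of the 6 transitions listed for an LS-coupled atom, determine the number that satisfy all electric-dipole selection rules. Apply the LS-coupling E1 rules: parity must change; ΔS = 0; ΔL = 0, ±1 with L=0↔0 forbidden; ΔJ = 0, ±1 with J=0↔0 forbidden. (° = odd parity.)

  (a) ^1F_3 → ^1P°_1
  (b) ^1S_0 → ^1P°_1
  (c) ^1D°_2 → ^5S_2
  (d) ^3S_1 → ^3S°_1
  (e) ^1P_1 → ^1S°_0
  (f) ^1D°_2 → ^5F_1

2

(a) forbidden (ΔL, ΔJ fail)
(b) allowed
(c) forbidden (ΔS, ΔL fail)
(d) forbidden (ΔL fails)
(e) allowed
(f) forbidden (ΔS fails)
Total allowed: 2 of 6.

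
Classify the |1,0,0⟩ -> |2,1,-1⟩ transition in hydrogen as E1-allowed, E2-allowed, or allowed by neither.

E1

Δl = 1 − 0 = +1; l_i + l_f = 1.
Δm_l = -1.
E1 (Δl = ±1, |Δm_l| ≤ 1): satisfied.
E2 (Δl = 0,±2, l_i+l_f ≥ 2, |Δm_l| ≤ 2): not satisfied.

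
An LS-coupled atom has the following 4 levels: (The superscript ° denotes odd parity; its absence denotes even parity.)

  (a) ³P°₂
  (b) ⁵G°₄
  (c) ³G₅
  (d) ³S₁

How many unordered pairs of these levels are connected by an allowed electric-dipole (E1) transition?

1

(a)–(b): forbidden (parity, ΔS, ΔL, ΔJ).
(a)–(c): forbidden (ΔL, ΔJ).
(a)–(d): allowed.
(b)–(c): forbidden (ΔS).
(b)–(d): forbidden (ΔS, ΔL, ΔJ).
(c)–(d): forbidden (parity, ΔL, ΔJ).
Allowed pairs: 1 of 6.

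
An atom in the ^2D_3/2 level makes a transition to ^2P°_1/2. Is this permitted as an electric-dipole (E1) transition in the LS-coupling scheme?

allowed

Initial level: S=1/2, L=2, J=3/2, parity even. Final level: S=1/2, L=1, J=1/2, parity odd.
Parity must change: even → odd — ok.
ΔS = 0: S: 1/2 → 1/2 — ok.
ΔL = 0, ±1 (not L=0↔0): L: 2 → 1, ΔL = -1 — ok.
ΔJ = 0, ±1 (not J=0↔0): J: 3/2 → 1/2, ΔJ = -1 — ok.
All four E1 rules are satisfied.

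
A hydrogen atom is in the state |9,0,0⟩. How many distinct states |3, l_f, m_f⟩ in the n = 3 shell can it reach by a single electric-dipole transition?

E1 requires Δl = ±1, so l_f ∈ {-1, 1}; with 0 ≤ l_f ≤ n_f−1 = 2, the allowed l_f values are {1}.
For l_f = 1: m_f ∈ {m_i−1, m_i, m_i+1} ∩ [−1, 1] = {-1, 0, 1} → 3 states.
Total: 3.

3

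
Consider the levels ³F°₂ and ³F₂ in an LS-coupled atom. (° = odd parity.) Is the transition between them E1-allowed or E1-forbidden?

allowed

ΔL = 0, ±1 (not L=0↔0): L: 3 → 3, ΔL = +0 — ok.
Parity must change: odd → even — ok.
ΔS = 0: S: 1 → 1 — ok.
ΔJ = 0, ±1 (not J=0↔0): J: 2 → 2, ΔJ = +0 — ok.
All four E1 rules are satisfied.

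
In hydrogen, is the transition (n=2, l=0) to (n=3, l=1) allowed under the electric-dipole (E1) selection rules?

allowed

l: 0 → 1 (Δl = +1). Δl = ±1 ✓.
All E1 selection rules are satisfied.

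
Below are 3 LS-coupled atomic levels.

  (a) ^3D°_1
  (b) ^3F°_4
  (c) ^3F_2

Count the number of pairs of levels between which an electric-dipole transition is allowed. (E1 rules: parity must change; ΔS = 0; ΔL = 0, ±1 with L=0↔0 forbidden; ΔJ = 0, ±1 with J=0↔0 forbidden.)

1

(a)–(b): forbidden (parity, ΔJ).
(a)–(c): allowed.
(b)–(c): forbidden (ΔJ).
Allowed pairs: 1 of 3.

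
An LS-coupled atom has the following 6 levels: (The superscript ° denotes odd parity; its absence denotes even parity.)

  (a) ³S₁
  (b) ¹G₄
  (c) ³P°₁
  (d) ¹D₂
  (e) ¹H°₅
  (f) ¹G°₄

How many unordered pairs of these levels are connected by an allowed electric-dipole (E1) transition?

(a)–(b): forbidden (parity, ΔS, ΔL, ΔJ).
(a)–(c): allowed.
(a)–(d): forbidden (parity, ΔS, ΔL).
(a)–(e): forbidden (ΔS, ΔL, ΔJ).
(a)–(f): forbidden (ΔS, ΔL, ΔJ).
(b)–(c): forbidden (ΔS, ΔL, ΔJ).
(b)–(d): forbidden (parity, ΔL, ΔJ).
(b)–(e): allowed.
(b)–(f): allowed.
(c)–(d): forbidden (ΔS).
(c)–(e): forbidden (parity, ΔS, ΔL, ΔJ).
(c)–(f): forbidden (parity, ΔS, ΔL, ΔJ).
(d)–(e): forbidden (ΔL, ΔJ).
(d)–(f): forbidden (ΔL, ΔJ).
(e)–(f): forbidden (parity).
Allowed pairs: 3 of 15.

3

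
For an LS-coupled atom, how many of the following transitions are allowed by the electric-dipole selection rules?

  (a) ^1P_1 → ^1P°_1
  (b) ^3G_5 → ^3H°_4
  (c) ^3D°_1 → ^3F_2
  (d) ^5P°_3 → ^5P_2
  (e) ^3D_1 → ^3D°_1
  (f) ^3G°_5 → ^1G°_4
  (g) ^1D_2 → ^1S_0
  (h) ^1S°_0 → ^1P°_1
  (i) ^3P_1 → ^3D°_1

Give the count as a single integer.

(a) allowed
(b) allowed
(c) allowed
(d) allowed
(e) allowed
(f) forbidden (parity, ΔS fail)
(g) forbidden (parity, ΔL, ΔJ fail)
(h) forbidden (parity fails)
(i) allowed
Total allowed: 6 of 9.

6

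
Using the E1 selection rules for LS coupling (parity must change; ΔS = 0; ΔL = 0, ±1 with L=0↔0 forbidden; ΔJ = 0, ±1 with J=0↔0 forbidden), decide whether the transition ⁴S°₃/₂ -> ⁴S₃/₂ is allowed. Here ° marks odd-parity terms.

forbidden

ΔL = 0, ±1 (not L=0↔0): L: 0 → 0, ΔL = +0 — violated.
ΔS = 0: S: 3/2 → 3/2 — satisfied.
Parity must change: odd → even — satisfied.
ΔJ = 0, ±1 (not J=0↔0): J: 3/2 → 3/2, ΔJ = +0 — satisfied.
Rule(s) violated: ΔL.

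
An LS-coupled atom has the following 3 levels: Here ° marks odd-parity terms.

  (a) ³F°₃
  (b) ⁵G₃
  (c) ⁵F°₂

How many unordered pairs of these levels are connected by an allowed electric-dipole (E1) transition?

1

(a)–(b): forbidden (ΔS).
(a)–(c): forbidden (parity, ΔS).
(b)–(c): allowed.
Allowed pairs: 1 of 3.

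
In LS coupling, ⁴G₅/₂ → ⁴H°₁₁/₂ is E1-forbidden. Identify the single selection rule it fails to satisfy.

the ΔJ = 0, ±1 rule

Parity must change: even → odd — ok.
ΔS = 0: S: 3/2 → 3/2 — ok.
ΔL = 0, ±1 (not L=0↔0): L: 4 → 5, ΔL = +1 — ok.
ΔJ = 0, ±1 (not J=0↔0): J: 5/2 → 11/2, ΔJ = +3 — fails.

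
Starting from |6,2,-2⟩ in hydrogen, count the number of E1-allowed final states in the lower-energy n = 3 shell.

E1 requires Δl = ±1, so l_f ∈ {1, 3}; with 0 ≤ l_f ≤ n_f−1 = 2, the allowed l_f values are {1}.
For l_f = 1: m_f ∈ {m_i−1, m_i, m_i+1} ∩ [−1, 1] = {-1} → 1 state.
Total: 1.

1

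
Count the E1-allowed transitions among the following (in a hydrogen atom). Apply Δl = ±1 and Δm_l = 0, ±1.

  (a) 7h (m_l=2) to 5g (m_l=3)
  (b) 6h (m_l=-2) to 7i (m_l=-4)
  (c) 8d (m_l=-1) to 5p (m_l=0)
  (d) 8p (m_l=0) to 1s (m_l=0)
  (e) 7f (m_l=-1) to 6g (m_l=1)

3

(a) allowed
(b) forbidden — Δm_l = -2 (E1 requires Δm_l = 0, ±1)
(c) allowed
(d) allowed
(e) forbidden — Δm_l = +2 (E1 requires Δm_l = 0, ±1)
Total allowed: 3 of 5.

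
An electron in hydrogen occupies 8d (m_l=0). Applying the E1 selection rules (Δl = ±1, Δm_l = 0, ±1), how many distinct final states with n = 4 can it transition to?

E1 requires Δl = ±1, so l_f ∈ {1, 3}; with 0 ≤ l_f ≤ n_f−1 = 3, the allowed l_f values are {1, 3}.
For l_f = 1: m_f ∈ {m_i−1, m_i, m_i+1} ∩ [−1, 1] = {-1, 0, 1} → 3 states.
For l_f = 3: m_f ∈ {m_i−1, m_i, m_i+1} ∩ [−3, 3] = {-1, 0, 1} → 3 states.
Total: 6.

6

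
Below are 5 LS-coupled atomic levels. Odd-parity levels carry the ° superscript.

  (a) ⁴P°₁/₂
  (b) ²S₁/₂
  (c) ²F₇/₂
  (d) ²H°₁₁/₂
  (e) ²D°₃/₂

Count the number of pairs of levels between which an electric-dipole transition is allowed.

(a)–(b): forbidden (ΔS).
(a)–(c): forbidden (ΔS, ΔL, ΔJ).
(a)–(d): forbidden (parity, ΔS, ΔL, ΔJ).
(a)–(e): forbidden (parity, ΔS).
(b)–(c): forbidden (parity, ΔL, ΔJ).
(b)–(d): forbidden (ΔL, ΔJ).
(b)–(e): forbidden (ΔL).
(c)–(d): forbidden (ΔL, ΔJ).
(c)–(e): forbidden (ΔJ).
(d)–(e): forbidden (parity, ΔL, ΔJ).
Allowed pairs: 0 of 10.

0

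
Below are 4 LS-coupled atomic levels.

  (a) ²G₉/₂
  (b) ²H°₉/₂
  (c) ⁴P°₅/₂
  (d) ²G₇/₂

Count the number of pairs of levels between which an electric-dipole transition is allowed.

2

(a)–(b): allowed.
(a)–(c): forbidden (ΔS, ΔL, ΔJ).
(a)–(d): forbidden (parity).
(b)–(c): forbidden (parity, ΔS, ΔL, ΔJ).
(b)–(d): allowed.
(c)–(d): forbidden (ΔS, ΔL).
Allowed pairs: 2 of 6.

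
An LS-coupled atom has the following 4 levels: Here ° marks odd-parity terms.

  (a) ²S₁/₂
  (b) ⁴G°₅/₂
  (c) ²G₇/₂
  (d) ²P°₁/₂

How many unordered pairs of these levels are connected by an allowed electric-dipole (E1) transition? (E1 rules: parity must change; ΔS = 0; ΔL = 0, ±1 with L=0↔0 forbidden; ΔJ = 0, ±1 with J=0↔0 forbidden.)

1

(a)–(b): forbidden (ΔS, ΔL, ΔJ).
(a)–(c): forbidden (parity, ΔL, ΔJ).
(a)–(d): allowed.
(b)–(c): forbidden (ΔS).
(b)–(d): forbidden (parity, ΔS, ΔL, ΔJ).
(c)–(d): forbidden (ΔL, ΔJ).
Allowed pairs: 1 of 6.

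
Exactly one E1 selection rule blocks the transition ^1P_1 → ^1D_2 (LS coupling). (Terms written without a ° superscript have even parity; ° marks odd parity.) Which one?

Initial level: S=0, L=1, J=1, parity even. Final level: S=0, L=2, J=2, parity even.
ΔS = 0: S: 0 → 0 — ✓.
ΔL = 0, ±1 (not L=0↔0): L: 1 → 2, ΔL = +1 — ✓.
Parity must change: even → even — ✗.
ΔJ = 0, ±1 (not J=0↔0): J: 1 → 2, ΔJ = +1 — ✓.

parity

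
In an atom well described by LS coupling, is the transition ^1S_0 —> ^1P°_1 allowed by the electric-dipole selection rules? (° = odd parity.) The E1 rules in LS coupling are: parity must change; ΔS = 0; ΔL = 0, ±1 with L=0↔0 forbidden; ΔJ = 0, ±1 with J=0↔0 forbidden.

allowed

Parity must change: even → odd — ok.
ΔS = 0: S: 0 → 0 — ok.
ΔJ = 0, ±1 (not J=0↔0): J: 0 → 1, ΔJ = +1 — ok.
ΔL = 0, ±1 (not L=0↔0): L: 0 → 1, ΔL = +1 — ok.
All four E1 rules are satisfied.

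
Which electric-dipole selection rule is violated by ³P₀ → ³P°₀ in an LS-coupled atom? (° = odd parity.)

Reading off the term symbols: S 1→1, L 1→1, J 0→0, parity even→odd.
Parity must change: even → odd — satisfied.
ΔS = 0: S: 1 → 1 — satisfied.
ΔL = 0, ±1 (not L=0↔0): L: 1 → 1, ΔL = +0 — satisfied.
ΔJ = 0, ±1 (not J=0↔0): J: 0 → 0, ΔJ = +0 — violated.

the J=0 ↔ J=0 exclusion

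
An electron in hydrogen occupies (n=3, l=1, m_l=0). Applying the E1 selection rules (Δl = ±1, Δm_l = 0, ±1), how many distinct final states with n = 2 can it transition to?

1

E1 requires Δl = ±1, so l_f ∈ {0, 2}; with 0 ≤ l_f ≤ n_f−1 = 1, the allowed l_f values are {0}.
For l_f = 0: m_f ∈ {m_i−1, m_i, m_i+1} ∩ [−0, 0] = {0} → 1 state.
Total: 1.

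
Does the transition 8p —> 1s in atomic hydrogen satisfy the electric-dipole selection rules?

l: 1 → 0 (Δl = -1). Δl = ±1 satisfied.
All E1 selection rules are satisfied.

allowed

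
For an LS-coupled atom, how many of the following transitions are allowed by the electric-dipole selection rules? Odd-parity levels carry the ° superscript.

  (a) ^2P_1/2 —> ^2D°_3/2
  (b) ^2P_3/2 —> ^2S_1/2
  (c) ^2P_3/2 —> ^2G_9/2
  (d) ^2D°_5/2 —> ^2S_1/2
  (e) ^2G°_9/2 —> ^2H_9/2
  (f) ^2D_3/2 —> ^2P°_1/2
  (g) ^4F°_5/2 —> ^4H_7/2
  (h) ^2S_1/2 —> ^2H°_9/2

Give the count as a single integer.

(a) allowed
(b) forbidden (parity fails)
(c) forbidden (parity, ΔL, ΔJ fail)
(d) forbidden (ΔL, ΔJ fail)
(e) allowed
(f) allowed
(g) forbidden (ΔL fails)
(h) forbidden (ΔL, ΔJ fail)
Total allowed: 3 of 8.

3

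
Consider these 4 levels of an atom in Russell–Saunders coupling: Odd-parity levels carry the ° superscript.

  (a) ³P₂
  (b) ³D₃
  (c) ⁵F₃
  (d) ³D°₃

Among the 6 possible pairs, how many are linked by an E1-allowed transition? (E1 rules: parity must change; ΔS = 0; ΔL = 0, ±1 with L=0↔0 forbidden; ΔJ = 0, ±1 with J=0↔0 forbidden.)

(a)–(b): forbidden (parity).
(a)–(c): forbidden (parity, ΔS, ΔL).
(a)–(d): allowed.
(b)–(c): forbidden (parity, ΔS).
(b)–(d): allowed.
(c)–(d): forbidden (ΔS).
Allowed pairs: 2 of 6.

2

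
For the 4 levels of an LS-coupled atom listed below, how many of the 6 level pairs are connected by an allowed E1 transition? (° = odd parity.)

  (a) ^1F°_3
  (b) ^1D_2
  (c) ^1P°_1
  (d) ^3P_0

2

(a)–(b): allowed.
(a)–(c): forbidden (parity, ΔL, ΔJ).
(a)–(d): forbidden (ΔS, ΔL, ΔJ).
(b)–(c): allowed.
(b)–(d): forbidden (parity, ΔS, ΔJ).
(c)–(d): forbidden (ΔS).
Allowed pairs: 2 of 6.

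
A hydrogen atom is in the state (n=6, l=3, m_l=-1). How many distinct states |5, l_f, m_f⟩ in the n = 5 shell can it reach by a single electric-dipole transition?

6

E1 requires Δl = ±1, so l_f ∈ {2, 4}; with 0 ≤ l_f ≤ n_f−1 = 4, the allowed l_f values are {2, 4}.
For l_f = 2: m_f ∈ {m_i−1, m_i, m_i+1} ∩ [−2, 2] = {-2, -1, 0} → 3 states.
For l_f = 4: m_f ∈ {m_i−1, m_i, m_i+1} ∩ [−4, 4] = {-2, -1, 0} → 3 states.
Total: 6.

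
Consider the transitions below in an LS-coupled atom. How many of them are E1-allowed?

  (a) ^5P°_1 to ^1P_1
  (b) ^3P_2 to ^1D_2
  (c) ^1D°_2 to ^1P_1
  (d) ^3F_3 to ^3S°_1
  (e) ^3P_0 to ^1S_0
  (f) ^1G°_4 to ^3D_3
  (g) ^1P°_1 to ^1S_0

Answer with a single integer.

2

(a) forbidden (ΔS fails)
(b) forbidden (parity, ΔS fail)
(c) allowed
(d) forbidden (ΔL, ΔJ fail)
(e) forbidden (parity, ΔS, ΔJ fail)
(f) forbidden (ΔS, ΔL fail)
(g) allowed
Total allowed: 2 of 7.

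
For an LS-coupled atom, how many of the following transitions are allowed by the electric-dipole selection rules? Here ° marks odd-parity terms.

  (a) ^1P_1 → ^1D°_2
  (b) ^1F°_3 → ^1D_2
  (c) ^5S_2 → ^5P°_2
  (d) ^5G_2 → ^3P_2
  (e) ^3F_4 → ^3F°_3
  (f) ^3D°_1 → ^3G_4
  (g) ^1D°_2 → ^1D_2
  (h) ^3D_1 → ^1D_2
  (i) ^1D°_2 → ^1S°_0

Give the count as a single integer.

5

(a) allowed
(b) allowed
(c) allowed
(d) forbidden (parity, ΔS, ΔL fail)
(e) allowed
(f) forbidden (ΔL, ΔJ fail)
(g) allowed
(h) forbidden (parity, ΔS fail)
(i) forbidden (parity, ΔL, ΔJ fail)
Total allowed: 5 of 9.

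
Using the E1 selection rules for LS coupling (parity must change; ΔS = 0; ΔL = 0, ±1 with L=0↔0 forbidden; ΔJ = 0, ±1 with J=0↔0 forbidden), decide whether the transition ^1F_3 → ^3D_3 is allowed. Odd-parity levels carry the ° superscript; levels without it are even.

forbidden

Reading off the term symbols: S 0→1, L 3→2, J 3→3, parity even→even.
Parity must change: even → even — violated.
ΔS = 0: S: 0 → 1 — violated.
ΔL = 0, ±1 (not L=0↔0): L: 3 → 2, ΔL = -1 — satisfied.
ΔJ = 0, ±1 (not J=0↔0): J: 3 → 3, ΔJ = +0 — satisfied.
Rule(s) violated: parity, ΔS.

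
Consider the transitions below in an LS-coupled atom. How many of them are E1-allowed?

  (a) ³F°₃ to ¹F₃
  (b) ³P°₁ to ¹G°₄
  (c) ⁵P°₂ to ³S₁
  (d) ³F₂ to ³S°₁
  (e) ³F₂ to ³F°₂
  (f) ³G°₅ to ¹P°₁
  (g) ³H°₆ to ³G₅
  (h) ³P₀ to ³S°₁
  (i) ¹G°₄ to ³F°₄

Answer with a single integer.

(a) forbidden (ΔS fails)
(b) forbidden (parity, ΔS, ΔL, ΔJ fail)
(c) forbidden (ΔS fails)
(d) forbidden (ΔL fails)
(e) allowed
(f) forbidden (parity, ΔS, ΔL, ΔJ fail)
(g) allowed
(h) allowed
(i) forbidden (parity, ΔS fail)
Total allowed: 3 of 9.

3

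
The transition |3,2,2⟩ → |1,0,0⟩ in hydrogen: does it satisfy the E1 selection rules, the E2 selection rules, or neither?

E2

Δl = 0 − 2 = -2; l_i + l_f = 2.
Δm_l = -2.
E1 (Δl = ±1, |Δm_l| ≤ 1): not satisfied.
E2 (Δl = 0,±2, l_i+l_f ≥ 2, |Δm_l| ≤ 2): satisfied.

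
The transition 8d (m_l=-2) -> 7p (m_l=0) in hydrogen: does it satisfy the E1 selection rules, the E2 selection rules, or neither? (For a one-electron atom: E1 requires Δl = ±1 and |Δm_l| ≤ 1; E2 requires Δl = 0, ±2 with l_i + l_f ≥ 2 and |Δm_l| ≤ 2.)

neither

Δl = 1 − 2 = -1; l_i + l_f = 3.
Δm_l = +2.
E1 (Δl = ±1, |Δm_l| ≤ 1): not satisfied.
E2 (Δl = 0,±2, l_i+l_f ≥ 2, |Δm_l| ≤ 2): not satisfied.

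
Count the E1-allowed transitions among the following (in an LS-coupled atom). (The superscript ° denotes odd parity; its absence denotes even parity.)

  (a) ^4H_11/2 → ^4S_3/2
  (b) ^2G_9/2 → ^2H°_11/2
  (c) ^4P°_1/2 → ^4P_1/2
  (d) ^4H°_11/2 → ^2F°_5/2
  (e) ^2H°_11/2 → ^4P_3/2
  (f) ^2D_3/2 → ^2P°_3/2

(a) forbidden (parity, ΔL, ΔJ fail)
(b) allowed
(c) allowed
(d) forbidden (parity, ΔS, ΔL, ΔJ fail)
(e) forbidden (ΔS, ΔL, ΔJ fail)
(f) allowed
Total allowed: 3 of 6.

3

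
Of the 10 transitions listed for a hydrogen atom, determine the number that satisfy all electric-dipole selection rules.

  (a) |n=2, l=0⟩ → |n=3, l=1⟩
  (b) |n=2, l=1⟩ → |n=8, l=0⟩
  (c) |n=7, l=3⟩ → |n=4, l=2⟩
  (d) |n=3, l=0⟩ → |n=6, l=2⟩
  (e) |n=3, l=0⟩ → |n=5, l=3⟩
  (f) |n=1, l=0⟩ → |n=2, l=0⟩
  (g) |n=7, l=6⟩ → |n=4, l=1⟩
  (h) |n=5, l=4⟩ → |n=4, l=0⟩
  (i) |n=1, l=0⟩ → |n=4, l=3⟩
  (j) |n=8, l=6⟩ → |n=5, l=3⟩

(a) allowed
(b) allowed
(c) allowed
(d) forbidden — Δl = +2 (E1 requires Δl = ±1)
(e) forbidden — Δl = +3 (E1 requires Δl = ±1)
(f) forbidden — Δl = +0 (E1 requires Δl = ±1)
(g) forbidden — Δl = -5 (E1 requires Δl = ±1)
(h) forbidden — Δl = -4 (E1 requires Δl = ±1)
(i) forbidden — Δl = +3 (E1 requires Δl = ±1)
(j) forbidden — Δl = -3 (E1 requires Δl = ±1)
Total allowed: 3 of 10.

3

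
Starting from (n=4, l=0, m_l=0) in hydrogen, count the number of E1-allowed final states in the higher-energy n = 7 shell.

E1 requires Δl = ±1, so l_f ∈ {-1, 1}; with 0 ≤ l_f ≤ n_f−1 = 6, the allowed l_f values are {1}.
For l_f = 1: m_f ∈ {m_i−1, m_i, m_i+1} ∩ [−1, 1] = {-1, 0, 1} → 3 states.
Total: 3.

3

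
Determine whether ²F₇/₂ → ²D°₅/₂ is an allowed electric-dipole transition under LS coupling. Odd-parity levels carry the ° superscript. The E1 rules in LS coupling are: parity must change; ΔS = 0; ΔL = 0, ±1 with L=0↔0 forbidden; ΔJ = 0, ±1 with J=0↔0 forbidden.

allowed

Parity must change: even → odd — ✓.
ΔS = 0: S: 1/2 → 1/2 — ✓.
ΔL = 0, ±1 (not L=0↔0): L: 3 → 2, ΔL = -1 — ✓.
ΔJ = 0, ±1 (not J=0↔0): J: 7/2 → 5/2, ΔJ = -1 — ✓.
All four E1 rules are satisfied.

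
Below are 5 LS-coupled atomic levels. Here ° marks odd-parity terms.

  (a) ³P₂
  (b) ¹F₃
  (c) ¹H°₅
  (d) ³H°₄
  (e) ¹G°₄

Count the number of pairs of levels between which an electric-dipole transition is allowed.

1

(a)–(b): forbidden (parity, ΔS, ΔL).
(a)–(c): forbidden (ΔS, ΔL, ΔJ).
(a)–(d): forbidden (ΔL, ΔJ).
(a)–(e): forbidden (ΔS, ΔL, ΔJ).
(b)–(c): forbidden (ΔL, ΔJ).
(b)–(d): forbidden (ΔS, ΔL).
(b)–(e): allowed.
(c)–(d): forbidden (parity, ΔS).
(c)–(e): forbidden (parity).
(d)–(e): forbidden (parity, ΔS).
Allowed pairs: 1 of 10.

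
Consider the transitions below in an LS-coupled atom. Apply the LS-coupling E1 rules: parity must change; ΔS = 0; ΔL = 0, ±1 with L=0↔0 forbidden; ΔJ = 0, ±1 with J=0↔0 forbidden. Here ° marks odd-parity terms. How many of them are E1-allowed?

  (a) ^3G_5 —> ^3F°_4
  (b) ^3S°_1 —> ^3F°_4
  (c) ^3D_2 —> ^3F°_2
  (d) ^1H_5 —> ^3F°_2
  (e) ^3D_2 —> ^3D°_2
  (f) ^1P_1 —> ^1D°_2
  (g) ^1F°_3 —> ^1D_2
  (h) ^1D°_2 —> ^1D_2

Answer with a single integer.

(a) allowed
(b) forbidden (parity, ΔL, ΔJ fail)
(c) allowed
(d) forbidden (ΔS, ΔL, ΔJ fail)
(e) allowed
(f) allowed
(g) allowed
(h) allowed
Total allowed: 6 of 8.

6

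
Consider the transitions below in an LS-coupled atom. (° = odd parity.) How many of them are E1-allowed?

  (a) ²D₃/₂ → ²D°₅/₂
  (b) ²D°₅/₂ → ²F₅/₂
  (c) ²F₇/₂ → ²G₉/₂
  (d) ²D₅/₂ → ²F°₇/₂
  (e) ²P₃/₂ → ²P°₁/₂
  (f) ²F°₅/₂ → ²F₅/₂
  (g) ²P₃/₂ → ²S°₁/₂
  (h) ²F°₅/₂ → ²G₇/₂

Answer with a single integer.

(a) allowed
(b) allowed
(c) forbidden (parity fails)
(d) allowed
(e) allowed
(f) allowed
(g) allowed
(h) allowed
Total allowed: 7 of 8.

7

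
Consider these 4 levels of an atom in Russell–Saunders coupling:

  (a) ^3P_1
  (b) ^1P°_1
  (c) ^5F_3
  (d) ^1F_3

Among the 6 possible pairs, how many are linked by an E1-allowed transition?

0

(a)–(b): forbidden (ΔS).
(a)–(c): forbidden (parity, ΔS, ΔL, ΔJ).
(a)–(d): forbidden (parity, ΔS, ΔL, ΔJ).
(b)–(c): forbidden (ΔS, ΔL, ΔJ).
(b)–(d): forbidden (ΔL, ΔJ).
(c)–(d): forbidden (parity, ΔS).
Allowed pairs: 0 of 6.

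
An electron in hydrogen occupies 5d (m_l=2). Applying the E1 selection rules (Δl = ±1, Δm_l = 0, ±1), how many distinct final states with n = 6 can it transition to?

E1 requires Δl = ±1, so l_f ∈ {1, 3}; with 0 ≤ l_f ≤ n_f−1 = 5, the allowed l_f values are {1, 3}.
For l_f = 1: m_f ∈ {m_i−1, m_i, m_i+1} ∩ [−1, 1] = {1} → 1 state.
For l_f = 3: m_f ∈ {m_i−1, m_i, m_i+1} ∩ [−3, 3] = {1, 2, 3} → 3 states.
Total: 4.

4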